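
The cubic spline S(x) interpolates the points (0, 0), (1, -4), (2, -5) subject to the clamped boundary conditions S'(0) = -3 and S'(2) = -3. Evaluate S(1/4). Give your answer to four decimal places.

Write σ_i for S''(x_i). With h_i = 1, 1 and divided differences Δ_i = -4, -1, the continuity of S' gives the tridiagonal system
  1·σ_0 + 4·σ_1 + 1·σ_2 = 6(Δ_1 - Δ_0) = 18
Clamped end conditions give two more equations: 2h_0·σ_0 + h_0·σ_1 = 6(Δ_0 - S'(0)) = -6 and h_1·σ_1 + 2h_1·σ_2 = 6(S'(2) - Δ_1) = -12.
Solving: σ_0 = -15/2, σ_1 = 9, σ_2 = -21/2.
On [0, 1], S(x) = 0 - 3·x - 15/4·x² + 11/4·x³.
With x = 1/4: S(1/4) = -241/256.

-0.9414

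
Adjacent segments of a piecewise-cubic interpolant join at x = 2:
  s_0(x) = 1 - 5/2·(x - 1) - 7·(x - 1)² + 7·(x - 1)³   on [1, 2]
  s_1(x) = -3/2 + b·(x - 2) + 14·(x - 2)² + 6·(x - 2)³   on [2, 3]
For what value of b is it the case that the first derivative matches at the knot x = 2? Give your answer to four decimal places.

4.5000

s_0'(x) = -5/2 - 14·(x - 1) + 21·(x - 1)², so s_0'(2) = 9/2. On the right, s_1'(2) = b, so b = 9/2.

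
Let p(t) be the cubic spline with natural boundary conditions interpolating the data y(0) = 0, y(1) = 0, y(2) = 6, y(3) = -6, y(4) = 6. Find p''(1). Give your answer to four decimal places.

Put M_i = p'' at the i-th knot. Here h = (1, 1, 1, 1) and Δ = (0, 6, -12, 12), so the interior equations h_(i-1)·M_(i-1) + 2(h_(i-1)+h_i)·M_i + h_i·M_(i+1) = 6(Δ_i − Δ_(i-1)) read
  1·M_0 + 4·M_1 + 1·M_2 = 6(Δ_1 - Δ_0) = 36
  1·M_1 + 4·M_2 + 1·M_3 = 6(Δ_2 - Δ_1) = -108
  1·M_2 + 4·M_3 + 1·M_4 = 6(Δ_3 - Δ_2) = 144
Natural end conditions: M_0 = M_4 = 0.
Solving: M_0 = 0, M_1 = 279/14, M_2 = -306/7, M_3 = 657/14, M_4 = 0.

19.9286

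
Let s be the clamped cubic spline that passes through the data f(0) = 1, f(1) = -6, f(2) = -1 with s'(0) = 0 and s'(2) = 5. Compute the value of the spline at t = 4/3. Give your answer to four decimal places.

Write M_i for s''(x_i). With h_i = 1, 1 and divided differences Δ_i = -7, 5, the continuity of s' gives the tridiagonal system
  1·M_0 + 4·M_1 + 1·M_2 = 6(Δ_1 - Δ_0) = 72
Clamped end conditions give two more equations: 2h_0·M_0 + h_0·M_1 = 6(Δ_0 - s'(0)) = -42 and h_1·M_1 + 2h_1·M_2 = 6(s'(2) - Δ_1) = 0.
Hence M_0 = -73/2, M_1 = 31, M_2 = -31/2.
On [1, 2], s(t) = -6 - 11/4·(t - 1) + 31/2·(t - 1)² - 31/4·(t - 1)³.
With (t - 1) = 1/3: s(4/3) = -148/27.

-5.4815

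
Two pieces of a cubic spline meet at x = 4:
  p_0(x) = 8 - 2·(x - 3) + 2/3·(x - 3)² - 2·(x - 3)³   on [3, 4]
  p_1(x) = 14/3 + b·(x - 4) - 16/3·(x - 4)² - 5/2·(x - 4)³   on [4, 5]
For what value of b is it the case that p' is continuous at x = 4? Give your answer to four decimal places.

p_0'(x) = -2 + 4/3·(x - 3) - 6·(x - 3)², so p_0'(4) = -20/3. On the right, p_1'(4) = b, so b = -20/3.

-6.6667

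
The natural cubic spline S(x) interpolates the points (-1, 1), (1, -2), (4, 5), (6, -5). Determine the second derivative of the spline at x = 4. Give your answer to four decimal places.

With M_i denoting the second derivative at x_i, h_i = 2, 3, 2, and Δ_i = (y_(i+1) − y_i)/h_i = -3/2, 7/3, -5:
  2·M_0 + 10·M_1 + 3·M_2 = 6(Δ_1 - Δ_0) = 23
  3·M_1 + 10·M_2 + 2·M_3 = 6(Δ_2 - Δ_1) = -44
Natural end conditions: M_0 = M_3 = 0.
Solving the tridiagonal system: M_0 = 0, M_1 = 362/91, M_2 = -509/91, M_3 = 0.

-5.5934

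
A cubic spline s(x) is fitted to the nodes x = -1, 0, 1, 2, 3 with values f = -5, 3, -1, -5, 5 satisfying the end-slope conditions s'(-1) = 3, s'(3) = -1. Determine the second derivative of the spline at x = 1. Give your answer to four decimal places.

-2.5000

Write σ_i for s''(x_i). With h_i = 1, 1, 1, 1 and divided differences Δ_i = 8, -4, -4, 10, the continuity of s' gives the tridiagonal system
  1·σ_0 + 4·σ_1 + 1·σ_2 = 6(Δ_1 - Δ_0) = -72
  1·σ_1 + 4·σ_2 + 1·σ_3 = 6(Δ_2 - Δ_1) = 0
  1·σ_2 + 4·σ_3 + 1·σ_4 = 6(Δ_3 - Δ_2) = 84
Clamped end conditions give two more equations: 2h_0·σ_0 + h_0·σ_1 = 6(Δ_0 - s'(-1)) = 30 and h_3·σ_3 + 2h_3·σ_4 = 6(s'(3) - Δ_3) = -66.
Hence σ_0 = 379/14, σ_1 = -169/7, σ_2 = -5/2, σ_3 = 239/7, σ_4 = -701/14.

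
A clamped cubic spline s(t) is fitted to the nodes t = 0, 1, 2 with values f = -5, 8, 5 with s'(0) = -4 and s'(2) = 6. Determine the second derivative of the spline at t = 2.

56

Let σ_i = s''(x_i). Step sizes h_i = 1, 1; slopes of the chords Δ_i = (y_(i+1) - y_i)/h_i = 13, -3.
  1·σ_0 + 4·σ_1 + 1·σ_2 = 6(Δ_1 - Δ_0) = -96
Clamped end conditions give two more equations: 2h_0·σ_0 + h_0·σ_1 = 6(Δ_0 - s'(0)) = 102 and h_1·σ_1 + 2h_1·σ_2 = 6(s'(2) - Δ_1) = 54.
Solving: σ_0 = 80, σ_1 = -58, σ_2 = 56.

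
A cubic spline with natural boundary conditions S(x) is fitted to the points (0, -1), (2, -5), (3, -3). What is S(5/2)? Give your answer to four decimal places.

-4.2500

With m_i denoting the second derivative at x_i, h_i = 2, 1, and Δ_i = (y_(i+1) − y_i)/h_i = -2, 2:
  2·m_0 + 6·m_1 + 1·m_2 = 6(Δ_1 - Δ_0) = 24
Natural end conditions: m_0 = m_2 = 0.
Solving the tridiagonal system: m_0 = 0, m_1 = 4, m_2 = 0.
On [2, 3], S(x) = -5 + 2/3·(x - 2) + 2·(x - 2)² - 2/3·(x - 2)³.
With (x - 2) = 1/2: S(5/2) = -17/4.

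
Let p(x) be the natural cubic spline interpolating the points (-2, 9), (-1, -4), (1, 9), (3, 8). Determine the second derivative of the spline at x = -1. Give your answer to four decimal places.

Write σ_i for p''(x_i). With h_i = 1, 2, 2 and divided differences Δ_i = -13, 13/2, -1/2, the continuity of p' gives the tridiagonal system
  1·σ_0 + 6·σ_1 + 2·σ_2 = 6(Δ_1 - Δ_0) = 117
  2·σ_1 + 8·σ_2 + 2·σ_3 = 6(Δ_2 - Δ_1) = -42
Natural end conditions: σ_0 = σ_3 = 0.
Solving the tridiagonal system: σ_0 = 0, σ_1 = 255/11, σ_2 = -243/22, σ_3 = 0.

23.1818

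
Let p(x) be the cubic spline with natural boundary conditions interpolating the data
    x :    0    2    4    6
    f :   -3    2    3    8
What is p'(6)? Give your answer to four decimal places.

3.1667

With M_i denoting the second derivative at x_i, h_i = 2, 2, 2, and Δ_i = (y_(i+1) − y_i)/h_i = 5/2, 1/2, 5/2:
  2·M_0 + 8·M_1 + 2·M_2 = 6(Δ_1 - Δ_0) = -12
  2·M_1 + 8·M_2 + 2·M_3 = 6(Δ_2 - Δ_1) = 12
Natural end conditions: M_0 = M_3 = 0.
Solving: M_0 = 0, M_1 = -2, M_2 = 2, M_3 = 0.
On [4, 6], p'(x) = b_2 + 2c_2·(x - 4) + 3d_2·(x - 4)² with b_2 = Δ_2 - h_2(2M_2 + M_3)/6 = 7/6, c_2 = M_2/2 = 1, d_2 = (M_3 - M_2)/(6h_2) = -1/6. So p'(6) = 19/6.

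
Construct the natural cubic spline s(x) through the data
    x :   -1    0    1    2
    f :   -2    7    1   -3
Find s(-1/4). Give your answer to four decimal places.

Put M_i = s'' at the i-th knot. Here h = (1, 1, 1) and Δ = (9, -6, -4), so the interior equations h_(i-1)·M_(i-1) + 2(h_(i-1)+h_i)·M_i + h_i·M_(i+1) = 6(Δ_i − Δ_(i-1)) read
  1·M_0 + 4·M_1 + 1·M_2 = 6(Δ_1 - Δ_0) = -90
  1·M_1 + 4·M_2 + 1·M_3 = 6(Δ_2 - Δ_1) = 12
Natural end conditions: M_0 = M_3 = 0.
Solving the tridiagonal system: M_0 = 0, M_1 = -124/5, M_2 = 46/5, M_3 = 0.
On [-1, 0], s(x) = -2 + 197/15·(x + 1) + 0·(x + 1)² - 62/15·(x + 1)³.
With (x + 1) = 3/4: s(-1/4) = 977/160.

6.1063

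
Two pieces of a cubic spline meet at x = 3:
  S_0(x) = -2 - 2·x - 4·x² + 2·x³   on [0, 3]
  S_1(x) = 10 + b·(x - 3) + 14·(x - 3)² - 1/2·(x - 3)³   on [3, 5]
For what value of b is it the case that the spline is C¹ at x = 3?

S_0'(x) = -2 - 8·x + 6·x², so S_0'(3) = 28. On the right, S_1'(3) = b, so b = 28.

28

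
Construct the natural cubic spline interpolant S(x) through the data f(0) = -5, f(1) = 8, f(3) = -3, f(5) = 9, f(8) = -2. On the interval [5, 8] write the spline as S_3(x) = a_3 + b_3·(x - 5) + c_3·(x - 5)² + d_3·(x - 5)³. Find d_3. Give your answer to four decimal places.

Write σ_i for S''(x_i). With h_i = 1, 2, 2, 3 and divided differences Δ_i = 13, -11/2, 6, -11/3, the continuity of S' gives the tridiagonal system
  1·σ_0 + 6·σ_1 + 2·σ_2 = 6(Δ_1 - Δ_0) = -111
  2·σ_1 + 8·σ_2 + 2·σ_3 = 6(Δ_2 - Δ_1) = 69
  2·σ_2 + 10·σ_3 + 3·σ_4 = 6(Δ_3 - Δ_2) = -58
Natural end conditions: σ_0 = σ_4 = 0.
Solving the tridiagonal system: σ_0 = 0, σ_1 = -314/13, σ_2 = 441/26, σ_3 = -239/26, σ_4 = 0.
On [5, 8], with S_3(x) = a_3 + b_3·(x - 5) + c_3·(x - 5)² + d_3·(x - 5)³: c_3 = σ_3/2 = -239/52, d_3 = (σ_4 - σ_3)/(6h_3) = 239/468, b_3 = Δ_3 - h_3(2σ_3 + σ_4)/6 = 431/78.

0.5107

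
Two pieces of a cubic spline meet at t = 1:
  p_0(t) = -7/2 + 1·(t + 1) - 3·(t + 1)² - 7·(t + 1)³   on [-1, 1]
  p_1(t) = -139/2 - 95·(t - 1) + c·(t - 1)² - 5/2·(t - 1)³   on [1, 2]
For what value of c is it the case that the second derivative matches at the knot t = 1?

-45

p_0''(t) = -6 - 42·(t + 1), so p_0''(1) = -90. On the right, p_1''(1) = 2c, so c = -45.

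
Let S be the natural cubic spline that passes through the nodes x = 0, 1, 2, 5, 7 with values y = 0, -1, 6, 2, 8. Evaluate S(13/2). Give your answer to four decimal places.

Let σ_i = S''(x_i). Step sizes h_i = 1, 1, 3, 2; slopes of the chords Δ_i = (y_(i+1) - y_i)/h_i = -1, 7, -4/3, 3.
  1·σ_0 + 4·σ_1 + 1·σ_2 = 6(Δ_1 - Δ_0) = 48
  1·σ_1 + 8·σ_2 + 3·σ_3 = 6(Δ_2 - Δ_1) = -50
  3·σ_2 + 10·σ_3 + 2·σ_4 = 6(Δ_3 - Δ_2) = 26
Natural end conditions: σ_0 = σ_4 = 0.
Solving: σ_0 = 0, σ_1 = 1993/137, σ_2 = -1396/137, σ_3 = 775/137, σ_4 = 0.
On [5, 7], S(x) = 2 - 317/411·(x - 5) + 775/274·(x - 5)² - 775/1644·(x - 5)³.
With (x - 5) = 3/2: S(13/2) = 24621/4384.

5.6161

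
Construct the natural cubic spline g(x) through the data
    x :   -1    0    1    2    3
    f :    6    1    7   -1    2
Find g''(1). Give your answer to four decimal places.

With M_i denoting the second derivative at x_i, h_i = 1, 1, 1, 1, and Δ_i = (y_(i+1) − y_i)/h_i = -5, 6, -8, 3:
  1·M_0 + 4·M_1 + 1·M_2 = 6(Δ_1 - Δ_0) = 66
  1·M_1 + 4·M_2 + 1·M_3 = 6(Δ_2 - Δ_1) = -84
  1·M_2 + 4·M_3 + 1·M_4 = 6(Δ_3 - Δ_2) = 66
Natural end conditions: M_0 = M_4 = 0.
Solving: M_0 = 0, M_1 = 174/7, M_2 = -234/7, M_3 = 174/7, M_4 = 0.

-33.4286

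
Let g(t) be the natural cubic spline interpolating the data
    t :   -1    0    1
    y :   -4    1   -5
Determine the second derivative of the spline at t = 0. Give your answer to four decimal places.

Put M_i = g'' at the i-th knot. Here h = (1, 1) and Δ = (5, -6), so the interior equations h_(i-1)·M_(i-1) + 2(h_(i-1)+h_i)·M_i + h_i·M_(i+1) = 6(Δ_i − Δ_(i-1)) read
  1·M_0 + 4·M_1 + 1·M_2 = 6(Δ_1 - Δ_0) = -66
Natural end conditions: M_0 = M_2 = 0.
Hence M_0 = 0, M_1 = -33/2, M_2 = 0.

-16.5000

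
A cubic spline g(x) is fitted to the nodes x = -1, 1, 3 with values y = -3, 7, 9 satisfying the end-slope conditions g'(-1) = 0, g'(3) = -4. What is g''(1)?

Put σ_i = g'' at the i-th knot. Here h = (2, 2) and Δ = (5, 1), so the interior equations h_(i-1)·σ_(i-1) + 2(h_(i-1)+h_i)·σ_i + h_i·σ_(i+1) = 6(Δ_i − Δ_(i-1)) read
  2·σ_0 + 8·σ_1 + 2·σ_2 = 6(Δ_1 - Δ_0) = -24
Clamped end conditions give two more equations: 2h_0·σ_0 + h_0·σ_1 = 6(Δ_0 - g'(-1)) = 30 and h_1·σ_1 + 2h_1·σ_2 = 6(g'(3) - Δ_1) = -30.
Hence σ_0 = 19/2, σ_1 = -4, σ_2 = -11/2.

-4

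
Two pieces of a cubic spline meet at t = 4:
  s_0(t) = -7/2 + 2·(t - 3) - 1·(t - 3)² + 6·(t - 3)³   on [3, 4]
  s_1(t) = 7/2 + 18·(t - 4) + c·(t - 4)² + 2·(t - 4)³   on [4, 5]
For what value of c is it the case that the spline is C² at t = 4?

17

s_0''(t) = -2 + 36·(t - 3), so s_0''(4) = 34. On the right, s_1''(4) = 2c, so c = 17.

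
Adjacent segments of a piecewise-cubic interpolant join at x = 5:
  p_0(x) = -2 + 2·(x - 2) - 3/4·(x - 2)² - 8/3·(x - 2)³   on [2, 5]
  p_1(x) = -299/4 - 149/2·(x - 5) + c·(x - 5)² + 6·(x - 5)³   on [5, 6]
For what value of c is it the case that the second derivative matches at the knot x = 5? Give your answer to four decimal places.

-24.7500

p_0''(x) = -3/2 - 16·(x - 2), so p_0''(5) = -99/2. On the right, p_1''(5) = 2c, so c = -99/4.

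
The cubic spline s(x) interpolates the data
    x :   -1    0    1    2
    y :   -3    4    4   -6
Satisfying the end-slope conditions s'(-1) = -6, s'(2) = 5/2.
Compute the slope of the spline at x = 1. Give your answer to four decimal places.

With σ_i denoting the second derivative at x_i, h_i = 1, 1, 1, and Δ_i = (y_(i+1) − y_i)/h_i = 7, 0, -10:
  1·σ_0 + 4·σ_1 + 1·σ_2 = 6(Δ_1 - Δ_0) = -42
  1·σ_1 + 4·σ_2 + 1·σ_3 = 6(Δ_2 - Δ_1) = -60
Clamped end conditions give two more equations: 2h_0·σ_0 + h_0·σ_1 = 6(Δ_0 - s'(-1)) = 78 and h_2·σ_2 + 2h_2·σ_3 = 6(s'(2) - Δ_2) = 75.
Hence σ_0 = 709/15, σ_1 = -248/15, σ_2 = -347/15, σ_3 = 736/15.
On [1, 2], s'(x) = b_2 + 2c_2·(x - 1) + 3d_2·(x - 1)² with b_2 = Δ_2 - h_2(2σ_2 + σ_3)/6 = -157/15, c_2 = σ_2/2 = -347/30, d_2 = (σ_3 - σ_2)/(6h_2) = 361/30. So s'(1) = -157/15.

-10.4667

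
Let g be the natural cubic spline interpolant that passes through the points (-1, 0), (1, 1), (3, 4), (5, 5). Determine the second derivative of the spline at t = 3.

-1

Put σ_i = g'' at the i-th knot. Here h = (2, 2, 2) and Δ = (1/2, 3/2, 1/2), so the interior equations h_(i-1)·σ_(i-1) + 2(h_(i-1)+h_i)·σ_i + h_i·σ_(i+1) = 6(Δ_i − Δ_(i-1)) read
  2·σ_0 + 8·σ_1 + 2·σ_2 = 6(Δ_1 - Δ_0) = 6
  2·σ_1 + 8·σ_2 + 2·σ_3 = 6(Δ_2 - Δ_1) = -6
Natural end conditions: σ_0 = σ_3 = 0.
Hence σ_0 = 0, σ_1 = 1, σ_2 = -1, σ_3 = 0.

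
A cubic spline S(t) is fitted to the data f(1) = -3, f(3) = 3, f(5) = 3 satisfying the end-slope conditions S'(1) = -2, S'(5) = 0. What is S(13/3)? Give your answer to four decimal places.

Write m_i for S''(x_i). With h_i = 2, 2 and divided differences Δ_i = 3, 0, the continuity of S' gives the tridiagonal system
  2·m_0 + 8·m_1 + 2·m_2 = 6(Δ_1 - Δ_0) = -18
Clamped end conditions give two more equations: 2h_0·m_0 + h_0·m_1 = 6(Δ_0 - S'(1)) = 30 and h_1·m_1 + 2h_1·m_2 = 6(S'(5) - Δ_1) = 0.
Solving: m_0 = 41/4, m_1 = -11/2, m_2 = 11/4.
On [3, 5], S(t) = 3 + 11/4·(t - 3) - 11/4·(t - 3)² + 11/16·(t - 3)³.
With (t - 3) = 4/3: S(13/3) = 92/27.

3.4074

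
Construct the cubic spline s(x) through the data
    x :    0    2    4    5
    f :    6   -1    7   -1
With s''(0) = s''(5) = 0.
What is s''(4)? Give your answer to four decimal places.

-15.1364

Write M_i for s''(x_i). With h_i = 2, 2, 1 and divided differences Δ_i = -7/2, 4, -8, the continuity of s' gives the tridiagonal system
  2·M_0 + 8·M_1 + 2·M_2 = 6(Δ_1 - Δ_0) = 45
  2·M_1 + 6·M_2 + 1·M_3 = 6(Δ_2 - Δ_1) = -72
Natural end conditions: M_0 = M_3 = 0.
Solving: M_0 = 0, M_1 = 207/22, M_2 = -333/22, M_3 = 0.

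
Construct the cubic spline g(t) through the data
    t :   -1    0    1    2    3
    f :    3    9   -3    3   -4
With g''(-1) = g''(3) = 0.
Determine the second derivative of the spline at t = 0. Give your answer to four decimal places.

-38.0357

Let σ_i = g''(x_i). Step sizes h_i = 1, 1, 1, 1; slopes of the chords Δ_i = (y_(i+1) - y_i)/h_i = 6, -12, 6, -7.
  1·σ_0 + 4·σ_1 + 1·σ_2 = 6(Δ_1 - Δ_0) = -108
  1·σ_1 + 4·σ_2 + 1·σ_3 = 6(Δ_2 - Δ_1) = 108
  1·σ_2 + 4·σ_3 + 1·σ_4 = 6(Δ_3 - Δ_2) = -78
Natural end conditions: σ_0 = σ_4 = 0.
Solving the tridiagonal system: σ_0 = 0, σ_1 = -1065/28, σ_2 = 309/7, σ_3 = -855/28, σ_4 = 0.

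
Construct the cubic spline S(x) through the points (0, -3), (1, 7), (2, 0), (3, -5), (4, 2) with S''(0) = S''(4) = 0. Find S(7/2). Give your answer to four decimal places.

-2.5379

Put M_i = S'' at the i-th knot. Here h = (1, 1, 1, 1) and Δ = (10, -7, -5, 7), so the interior equations h_(i-1)·M_(i-1) + 2(h_(i-1)+h_i)·M_i + h_i·M_(i+1) = 6(Δ_i − Δ_(i-1)) read
  1·M_0 + 4·M_1 + 1·M_2 = 6(Δ_1 - Δ_0) = -102
  1·M_1 + 4·M_2 + 1·M_3 = 6(Δ_2 - Δ_1) = 12
  1·M_2 + 4·M_3 + 1·M_4 = 6(Δ_3 - Δ_2) = 72
Natural end conditions: M_0 = M_4 = 0.
Solving the tridiagonal system: M_0 = 0, M_1 = -753/28, M_2 = 39/7, M_3 = 465/28, M_4 = 0.
On [3, 4], S(x) = -5 + 41/28·(x - 3) + 465/56·(x - 3)² - 155/56·(x - 3)³.
With (x - 3) = 1/2: S(7/2) = -1137/448.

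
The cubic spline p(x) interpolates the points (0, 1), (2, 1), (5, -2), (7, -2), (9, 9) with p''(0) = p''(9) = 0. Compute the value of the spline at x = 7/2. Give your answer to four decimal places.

-0.1419

Write M_i for p''(x_i). With h_i = 2, 3, 2, 2 and divided differences Δ_i = 0, -1, 0, 11/2, the continuity of p' gives the tridiagonal system
  2·M_0 + 10·M_1 + 3·M_2 = 6(Δ_1 - Δ_0) = -6
  3·M_1 + 10·M_2 + 2·M_3 = 6(Δ_2 - Δ_1) = 6
  2·M_2 + 8·M_3 + 2·M_4 = 6(Δ_3 - Δ_2) = 33
Natural end conditions: M_0 = M_4 = 0.
Forward elimination and back-substitution give M_0 = 0, M_1 = -201/344, M_2 = -9/172, M_3 = 2847/688, M_4 = 0.
On [2, 5], p(x) = 1 - 67/172·(x - 2) - 201/688·(x - 2)² + 61/2064·(x - 2)³.
With (x - 2) = 3/2: p(7/2) = -781/5504.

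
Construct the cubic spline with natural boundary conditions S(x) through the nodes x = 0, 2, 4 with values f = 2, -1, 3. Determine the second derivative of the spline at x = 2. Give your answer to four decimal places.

2.6250

Put M_i = S'' at the i-th knot. Here h = (2, 2) and Δ = (-3/2, 2), so the interior equations h_(i-1)·M_(i-1) + 2(h_(i-1)+h_i)·M_i + h_i·M_(i+1) = 6(Δ_i − Δ_(i-1)) read
  2·M_0 + 8·M_1 + 2·M_2 = 6(Δ_1 - Δ_0) = 21
Natural end conditions: M_0 = M_2 = 0.
Forward elimination and back-substitution give M_0 = 0, M_1 = 21/8, M_2 = 0.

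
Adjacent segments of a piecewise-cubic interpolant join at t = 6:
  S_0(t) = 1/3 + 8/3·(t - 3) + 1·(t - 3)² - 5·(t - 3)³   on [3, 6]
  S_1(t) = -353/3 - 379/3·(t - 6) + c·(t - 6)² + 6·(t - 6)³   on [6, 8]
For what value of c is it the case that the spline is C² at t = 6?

-44

S_0''(t) = 2 - 30·(t - 3), so S_0''(6) = -88. On the right, S_1''(6) = 2c, so c = -44.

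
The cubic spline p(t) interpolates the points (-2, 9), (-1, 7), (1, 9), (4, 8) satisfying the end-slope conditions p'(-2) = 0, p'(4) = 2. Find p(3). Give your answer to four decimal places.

Put M_i = p'' at the i-th knot. Here h = (1, 2, 3) and Δ = (-2, 1, -1/3), so the interior equations h_(i-1)·M_(i-1) + 2(h_(i-1)+h_i)·M_i + h_i·M_(i+1) = 6(Δ_i − Δ_(i-1)) read
  1·M_0 + 6·M_1 + 2·M_2 = 6(Δ_1 - Δ_0) = 18
  2·M_1 + 10·M_2 + 3·M_3 = 6(Δ_2 - Δ_1) = -8
Clamped end conditions give two more equations: 2h_0·M_0 + h_0·M_1 = 6(Δ_0 - p'(-2)) = -12 and h_2·M_2 + 2h_2·M_3 = 6(p'(4) - Δ_2) = 14.
Hence M_0 = -166/19, M_1 = 104/19, M_2 = -58/19, M_3 = 220/57.
On [1, 4], p(t) = 9 + 15/19·(t - 1) - 29/19·(t - 1)² + 197/513·(t - 1)³.
With (t - 1) = 2: p(3) = 3871/513.

7.5458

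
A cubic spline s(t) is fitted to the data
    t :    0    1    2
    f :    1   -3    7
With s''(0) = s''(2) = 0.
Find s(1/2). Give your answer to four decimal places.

-2.3125

Put m_i = s'' at the i-th knot. Here h = (1, 1) and Δ = (-4, 10), so the interior equations h_(i-1)·m_(i-1) + 2(h_(i-1)+h_i)·m_i + h_i·m_(i+1) = 6(Δ_i − Δ_(i-1)) read
  1·m_0 + 4·m_1 + 1·m_2 = 6(Δ_1 - Δ_0) = 84
Natural end conditions: m_0 = m_2 = 0.
Solving the tridiagonal system: m_0 = 0, m_1 = 21, m_2 = 0.
On [0, 1], s(t) = 1 - 15/2·t + 0·t² + 7/2·t³.
With t = 1/2: s(1/2) = -37/16.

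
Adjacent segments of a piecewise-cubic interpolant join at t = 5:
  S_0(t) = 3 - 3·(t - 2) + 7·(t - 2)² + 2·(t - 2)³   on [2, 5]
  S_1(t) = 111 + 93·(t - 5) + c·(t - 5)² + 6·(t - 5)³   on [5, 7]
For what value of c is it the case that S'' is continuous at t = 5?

S_0''(t) = 14 + 12·(t - 2), so S_0''(5) = 50. On the right, S_1''(5) = 2c, so c = 25.

25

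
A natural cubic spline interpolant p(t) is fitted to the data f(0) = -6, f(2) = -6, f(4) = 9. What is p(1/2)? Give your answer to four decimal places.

Let m_i = p''(x_i). Step sizes h_i = 2, 2; slopes of the chords Δ_i = (y_(i+1) - y_i)/h_i = 0, 15/2.
  2·m_0 + 8·m_1 + 2·m_2 = 6(Δ_1 - Δ_0) = 45
Natural end conditions: m_0 = m_2 = 0.
Hence m_0 = 0, m_1 = 45/8, m_2 = 0.
On [0, 2], p(t) = -6 - 15/8·t + 0·t² + 15/32·t³.
With t = 1/2: p(1/2) = -1761/256.

-6.8789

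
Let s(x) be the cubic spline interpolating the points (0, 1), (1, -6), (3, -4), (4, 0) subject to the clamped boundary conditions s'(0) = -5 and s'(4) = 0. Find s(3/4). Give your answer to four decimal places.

Put σ_i = s'' at the i-th knot. Here h = (1, 2, 1) and Δ = (-7, 1, 4), so the interior equations h_(i-1)·σ_(i-1) + 2(h_(i-1)+h_i)·σ_i + h_i·σ_(i+1) = 6(Δ_i − Δ_(i-1)) read
  1·σ_0 + 6·σ_1 + 2·σ_2 = 6(Δ_1 - Δ_0) = 48
  2·σ_1 + 6·σ_2 + 1·σ_3 = 6(Δ_2 - Δ_1) = 18
Clamped end conditions give two more equations: 2h_0·σ_0 + h_0·σ_1 = 6(Δ_0 - s'(0)) = -12 and h_2·σ_2 + 2h_2·σ_3 = 6(s'(4) - Δ_2) = -24.
Solving: σ_0 = -368/35, σ_1 = 316/35, σ_2 = 76/35, σ_3 = -458/35.
On [0, 1], s(x) = 1 - 5·x - 184/35·x² + 114/35·x³.
With x = 3/4: s(3/4) = -4853/1120.

-4.3330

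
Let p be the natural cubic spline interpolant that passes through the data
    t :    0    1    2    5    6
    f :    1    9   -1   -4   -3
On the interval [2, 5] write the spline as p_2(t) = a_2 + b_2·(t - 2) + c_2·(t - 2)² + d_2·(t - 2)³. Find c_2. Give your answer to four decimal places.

With m_i denoting the second derivative at x_i, h_i = 1, 1, 3, 1, and Δ_i = (y_(i+1) − y_i)/h_i = 8, -10, -1, 1:
  1·m_0 + 4·m_1 + 1·m_2 = 6(Δ_1 - Δ_0) = -108
  1·m_1 + 8·m_2 + 3·m_3 = 6(Δ_2 - Δ_1) = 54
  3·m_2 + 8·m_3 + 1·m_4 = 6(Δ_3 - Δ_2) = 12
Natural end conditions: m_0 = m_4 = 0.
Hence m_0 = 0, m_1 = -1584/53, m_2 = 612/53, m_3 = -150/53, m_4 = 0.
On [2, 5], with p_2(t) = a_2 + b_2·(t - 2) + c_2·(t - 2)² + d_2·(t - 2)³: c_2 = m_2/2 = 306/53, d_2 = (m_3 - m_2)/(6h_2) = -127/159, b_2 = Δ_2 - h_2(2m_2 + m_3)/6 = -590/53.

5.7736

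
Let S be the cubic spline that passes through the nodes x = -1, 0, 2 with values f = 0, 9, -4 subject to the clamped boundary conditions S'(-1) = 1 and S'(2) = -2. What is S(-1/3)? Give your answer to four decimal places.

Write σ_i for S''(x_i). With h_i = 1, 2 and divided differences Δ_i = 9, -13/2, the continuity of S' gives the tridiagonal system
  1·σ_0 + 6·σ_1 + 2·σ_2 = 6(Δ_1 - Δ_0) = -93
Clamped end conditions give two more equations: 2h_0·σ_0 + h_0·σ_1 = 6(Δ_0 - S'(-1)) = 48 and h_1·σ_1 + 2h_1·σ_2 = 6(S'(2) - Δ_1) = 27.
Solving: σ_0 = 77/2, σ_1 = -29, σ_2 = 85/4.
On [-1, 0], S(x) = 0 + 1·(x + 1) + 77/4·(x + 1)² - 45/4·(x + 1)³.
With (x + 1) = 2/3: S(-1/3) = 53/9.

5.8889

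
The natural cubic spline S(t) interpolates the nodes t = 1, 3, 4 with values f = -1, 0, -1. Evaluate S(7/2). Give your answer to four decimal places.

Put M_i = S'' at the i-th knot. Here h = (2, 1) and Δ = (1/2, -1), so the interior equations h_(i-1)·M_(i-1) + 2(h_(i-1)+h_i)·M_i + h_i·M_(i+1) = 6(Δ_i − Δ_(i-1)) read
  2·M_0 + 6·M_1 + 1·M_2 = 6(Δ_1 - Δ_0) = -9
Natural end conditions: M_0 = M_2 = 0.
Solving the tridiagonal system: M_0 = 0, M_1 = -3/2, M_2 = 0.
On [3, 4], S(t) = 0 - 1/2·(t - 3) - 3/4·(t - 3)² + 1/4·(t - 3)³.
With (t - 3) = 1/2: S(7/2) = -13/32.

-0.4063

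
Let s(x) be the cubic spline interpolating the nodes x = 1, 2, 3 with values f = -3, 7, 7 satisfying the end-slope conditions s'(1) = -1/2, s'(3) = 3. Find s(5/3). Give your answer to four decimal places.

3.3519

Let m_i = s''(x_i). Step sizes h_i = 1, 1; slopes of the chords Δ_i = (y_(i+1) - y_i)/h_i = 10, 0.
  1·m_0 + 4·m_1 + 1·m_2 = 6(Δ_1 - Δ_0) = -60
Clamped end conditions give two more equations: 2h_0·m_0 + h_0·m_1 = 6(Δ_0 - s'(1)) = 63 and h_1·m_1 + 2h_1·m_2 = 6(s'(3) - Δ_1) = 18.
Solving the tridiagonal system: m_0 = 193/4, m_1 = -67/2, m_2 = 103/4.
On [1, 2], s(x) = -3 - 1/2·(x - 1) + 193/8·(x - 1)² - 109/8·(x - 1)³.
With (x - 1) = 2/3: s(5/3) = 181/54.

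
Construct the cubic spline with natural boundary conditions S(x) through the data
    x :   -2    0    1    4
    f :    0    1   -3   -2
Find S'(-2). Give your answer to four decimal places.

2.2163

Put M_i = S'' at the i-th knot. Here h = (2, 1, 3) and Δ = (1/2, -4, 1/3), so the interior equations h_(i-1)·M_(i-1) + 2(h_(i-1)+h_i)·M_i + h_i·M_(i+1) = 6(Δ_i − Δ_(i-1)) read
  2·M_0 + 6·M_1 + 1·M_2 = 6(Δ_1 - Δ_0) = -27
  1·M_1 + 8·M_2 + 3·M_3 = 6(Δ_2 - Δ_1) = 26
Natural end conditions: M_0 = M_3 = 0.
Solving the tridiagonal system: M_0 = 0, M_1 = -242/47, M_2 = 183/47, M_3 = 0.
On [-2, 0], S'(x) = b_0 + 2c_0·(x + 2) + 3d_0·(x + 2)² with b_0 = Δ_0 - h_0(2M_0 + M_1)/6 = 625/282, c_0 = M_0/2 = 0, d_0 = (M_1 - M_0)/(6h_0) = -121/282. So S'(-2) = 625/282.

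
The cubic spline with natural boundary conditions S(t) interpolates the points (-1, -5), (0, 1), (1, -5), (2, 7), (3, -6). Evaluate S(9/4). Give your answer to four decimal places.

6.4395

Put M_i = S'' at the i-th knot. Here h = (1, 1, 1, 1) and Δ = (6, -6, 12, -13), so the interior equations h_(i-1)·M_(i-1) + 2(h_(i-1)+h_i)·M_i + h_i·M_(i+1) = 6(Δ_i − Δ_(i-1)) read
  1·M_0 + 4·M_1 + 1·M_2 = 6(Δ_1 - Δ_0) = -72
  1·M_1 + 4·M_2 + 1·M_3 = 6(Δ_2 - Δ_1) = 108
  1·M_2 + 4·M_3 + 1·M_4 = 6(Δ_3 - Δ_2) = -150
Natural end conditions: M_0 = M_4 = 0.
Forward elimination and back-substitution give M_0 = 0, M_1 = -831/28, M_2 = 327/7, M_3 = -1377/28, M_4 = 0.
On [2, 3], S(t) = 7 + 95/28·(t - 2) - 1377/56·(t - 2)² + 459/56·(t - 2)³.
With (t - 2) = 1/4: S(9/4) = 3297/512.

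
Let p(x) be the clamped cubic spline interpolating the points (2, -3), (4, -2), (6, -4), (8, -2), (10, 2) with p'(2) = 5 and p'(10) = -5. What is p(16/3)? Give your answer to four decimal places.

With M_i denoting the second derivative at x_i, h_i = 2, 2, 2, 2, and Δ_i = (y_(i+1) − y_i)/h_i = 1/2, -1, 1, 2:
  2·M_0 + 8·M_1 + 2·M_2 = 6(Δ_1 - Δ_0) = -9
  2·M_1 + 8·M_2 + 2·M_3 = 6(Δ_2 - Δ_1) = 12
  2·M_2 + 8·M_3 + 2·M_4 = 6(Δ_3 - Δ_2) = 6
Clamped end conditions give two more equations: 2h_0·M_0 + h_0·M_1 = 6(Δ_0 - p'(2)) = -27 and h_3·M_3 + 2h_3·M_4 = 6(p'(10) - Δ_3) = -42.
Solving: M_0 = -785/112, M_1 = 29/56, M_2 = 7/16, M_3 = 209/56, M_4 = -1385/112.
On [4, 6], p(x) = -2 - 167/112·(x - 4) + 29/112·(x - 4)² - 3/448·(x - 4)³.
With (x - 4) = 4/3: p(16/3) = -893/252.

-3.5437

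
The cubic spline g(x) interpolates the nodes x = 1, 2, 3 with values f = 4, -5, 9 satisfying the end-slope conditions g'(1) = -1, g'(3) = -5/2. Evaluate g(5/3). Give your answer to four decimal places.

Write m_i for g''(x_i). With h_i = 1, 1 and divided differences Δ_i = -9, 14, the continuity of g' gives the tridiagonal system
  1·m_0 + 4·m_1 + 1·m_2 = 6(Δ_1 - Δ_0) = 138
Clamped end conditions give two more equations: 2h_0·m_0 + h_0·m_1 = 6(Δ_0 - g'(1)) = -48 and h_1·m_1 + 2h_1·m_2 = 6(g'(3) - Δ_1) = -99.
Solving the tridiagonal system: m_0 = -237/4, m_1 = 141/2, m_2 = -339/4.
On [1, 2], g(x) = 4 - 1·(x - 1) - 237/8·(x - 1)² + 173/8·(x - 1)³.
With (x - 1) = 2/3: g(5/3) = -185/54.

-3.4259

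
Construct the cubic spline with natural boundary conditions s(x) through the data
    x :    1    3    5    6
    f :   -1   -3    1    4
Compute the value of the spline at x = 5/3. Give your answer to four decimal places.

-2.0976

Write M_i for s''(x_i). With h_i = 2, 2, 1 and divided differences Δ_i = -1, 2, 3, the continuity of s' gives the tridiagonal system
  2·M_0 + 8·M_1 + 2·M_2 = 6(Δ_1 - Δ_0) = 18
  2·M_1 + 6·M_2 + 1·M_3 = 6(Δ_2 - Δ_1) = 6
Natural end conditions: M_0 = M_3 = 0.
Solving: M_0 = 0, M_1 = 24/11, M_2 = 3/11, M_3 = 0.
On [1, 3], s(x) = -1 - 19/11·(x - 1) + 0·(x - 1)² + 2/11·(x - 1)³.
With (x - 1) = 2/3: s(5/3) = -623/297.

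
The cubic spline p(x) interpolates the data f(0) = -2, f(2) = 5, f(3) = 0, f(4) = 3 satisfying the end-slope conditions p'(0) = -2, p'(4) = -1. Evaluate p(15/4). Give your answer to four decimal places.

Put σ_i = p'' at the i-th knot. Here h = (2, 1, 1) and Δ = (7/2, -5, 3), so the interior equations h_(i-1)·σ_(i-1) + 2(h_(i-1)+h_i)·σ_i + h_i·σ_(i+1) = 6(Δ_i − Δ_(i-1)) read
  2·σ_0 + 6·σ_1 + 1·σ_2 = 6(Δ_1 - Δ_0) = -51
  1·σ_1 + 4·σ_2 + 1·σ_3 = 6(Δ_2 - Δ_1) = 48
Clamped end conditions give two more equations: 2h_0·σ_0 + h_0·σ_1 = 6(Δ_0 - p'(0)) = 33 and h_2·σ_2 + 2h_2·σ_3 = 6(p'(4) - Δ_2) = -24.
Forward elimination and back-substitution give σ_0 = 379/22, σ_1 = -395/22, σ_2 = 245/11, σ_3 = -509/22.
On [3, 4], p(x) = 0 - 25/44·(x - 3) + 245/22·(x - 3)² - 333/44·(x - 3)³.
With (x - 3) = 3/4: p(15/4) = 7449/2816.

2.6452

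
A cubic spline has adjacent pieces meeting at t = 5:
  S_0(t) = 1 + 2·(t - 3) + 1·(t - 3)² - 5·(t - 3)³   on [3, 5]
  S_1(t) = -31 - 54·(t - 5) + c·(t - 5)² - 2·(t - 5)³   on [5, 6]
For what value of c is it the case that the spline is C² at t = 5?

-29

S_0''(t) = 2 - 30·(t - 3), so S_0''(5) = -58. On the right, S_1''(5) = 2c, so c = -29.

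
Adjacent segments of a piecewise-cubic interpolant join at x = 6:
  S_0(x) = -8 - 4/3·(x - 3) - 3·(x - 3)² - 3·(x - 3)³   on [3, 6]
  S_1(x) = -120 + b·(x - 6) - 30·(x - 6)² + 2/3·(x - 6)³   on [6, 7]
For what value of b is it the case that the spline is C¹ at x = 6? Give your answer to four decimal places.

S_0'(x) = -4/3 - 6·(x - 3) - 9·(x - 3)², so S_0'(6) = -301/3. On the right, S_1'(6) = b, so b = -301/3.

-100.3333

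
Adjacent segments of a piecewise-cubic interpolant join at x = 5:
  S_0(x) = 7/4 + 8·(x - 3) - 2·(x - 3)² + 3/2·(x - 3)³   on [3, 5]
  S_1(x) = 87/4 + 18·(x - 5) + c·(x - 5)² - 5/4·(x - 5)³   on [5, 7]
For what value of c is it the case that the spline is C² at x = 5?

7

S_0''(x) = -4 + 9·(x - 3), so S_0''(5) = 14. On the right, S_1''(5) = 2c, so c = 7.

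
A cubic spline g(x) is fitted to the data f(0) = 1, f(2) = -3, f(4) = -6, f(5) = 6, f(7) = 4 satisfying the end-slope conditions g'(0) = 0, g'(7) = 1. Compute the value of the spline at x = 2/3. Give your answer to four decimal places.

0.6976

Put M_i = g'' at the i-th knot. Here h = (2, 2, 1, 2) and Δ = (-2, -3/2, 12, -1), so the interior equations h_(i-1)·M_(i-1) + 2(h_(i-1)+h_i)·M_i + h_i·M_(i+1) = 6(Δ_i − Δ_(i-1)) read
  2·M_0 + 8·M_1 + 2·M_2 = 6(Δ_1 - Δ_0) = 3
  2·M_1 + 6·M_2 + 1·M_3 = 6(Δ_2 - Δ_1) = 81
  1·M_2 + 6·M_3 + 2·M_4 = 6(Δ_3 - Δ_2) = -78
Clamped end conditions give two more equations: 2h_0·M_0 + h_0·M_1 = 6(Δ_0 - g'(0)) = -12 and h_3·M_3 + 2h_3·M_4 = 6(g'(7) - Δ_3) = 12.
Solving the tridiagonal system: M_0 = -127/122, M_1 = -239/61, M_2 = 1111/61, M_3 = -1247/61, M_4 = 1613/122.
On [0, 2], g(x) = 1 + 0·x - 127/244·x² - 117/488·x³.
With x = 2/3: g(2/3) = 383/549.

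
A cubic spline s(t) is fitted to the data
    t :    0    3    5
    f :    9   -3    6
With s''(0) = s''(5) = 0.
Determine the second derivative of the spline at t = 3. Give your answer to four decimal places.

5.1000

With σ_i denoting the second derivative at x_i, h_i = 3, 2, and Δ_i = (y_(i+1) − y_i)/h_i = -4, 9/2:
  3·σ_0 + 10·σ_1 + 2·σ_2 = 6(Δ_1 - Δ_0) = 51
Natural end conditions: σ_0 = σ_2 = 0.
Forward elimination and back-substitution give σ_0 = 0, σ_1 = 51/10, σ_2 = 0.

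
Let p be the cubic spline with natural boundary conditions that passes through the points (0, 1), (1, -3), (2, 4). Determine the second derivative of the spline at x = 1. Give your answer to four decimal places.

16.5000

With σ_i denoting the second derivative at x_i, h_i = 1, 1, and Δ_i = (y_(i+1) − y_i)/h_i = -4, 7:
  1·σ_0 + 4·σ_1 + 1·σ_2 = 6(Δ_1 - Δ_0) = 66
Natural end conditions: σ_0 = σ_2 = 0.
Solving the tridiagonal system: σ_0 = 0, σ_1 = 33/2, σ_2 = 0.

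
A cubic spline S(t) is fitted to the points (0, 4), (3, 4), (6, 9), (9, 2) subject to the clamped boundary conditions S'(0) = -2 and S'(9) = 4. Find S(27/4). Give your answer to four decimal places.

With M_i denoting the second derivative at x_i, h_i = 3, 3, 3, and Δ_i = (y_(i+1) − y_i)/h_i = 0, 5/3, -7/3:
  3·M_0 + 12·M_1 + 3·M_2 = 6(Δ_1 - Δ_0) = 10
  3·M_1 + 12·M_2 + 3·M_3 = 6(Δ_2 - Δ_1) = -24
Clamped end conditions give two more equations: 2h_0·M_0 + h_0·M_1 = 6(Δ_0 - S'(0)) = 12 and h_2·M_2 + 2h_2·M_3 = 6(S'(9) - Δ_2) = 38.
Forward elimination and back-substitution give M_0 = 52/45, M_1 = 76/45, M_2 = -206/45, M_3 = 388/45.
On [6, 9], S(t) = 9 - 31/15·(t - 6) - 103/45·(t - 6)² + 11/15·(t - 6)³.
With (t - 6) = 3/4: S(27/4) = 2071/320.

6.4719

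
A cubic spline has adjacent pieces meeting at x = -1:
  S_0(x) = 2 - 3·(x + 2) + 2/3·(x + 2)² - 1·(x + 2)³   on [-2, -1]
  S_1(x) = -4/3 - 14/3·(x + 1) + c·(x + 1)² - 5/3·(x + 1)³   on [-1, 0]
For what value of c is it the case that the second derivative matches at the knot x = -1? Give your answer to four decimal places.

-2.3333

S_0''(x) = 4/3 - 6·(x + 2), so S_0''(-1) = -14/3. On the right, S_1''(-1) = 2c, so c = -7/3.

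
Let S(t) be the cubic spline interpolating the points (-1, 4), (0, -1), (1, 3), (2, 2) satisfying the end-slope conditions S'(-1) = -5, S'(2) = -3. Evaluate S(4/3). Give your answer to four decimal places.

3.4173

Put M_i = S'' at the i-th knot. Here h = (1, 1, 1) and Δ = (-5, 4, -1), so the interior equations h_(i-1)·M_(i-1) + 2(h_(i-1)+h_i)·M_i + h_i·M_(i+1) = 6(Δ_i − Δ_(i-1)) read
  1·M_0 + 4·M_1 + 1·M_2 = 6(Δ_1 - Δ_0) = 54
  1·M_1 + 4·M_2 + 1·M_3 = 6(Δ_2 - Δ_1) = -30
Clamped end conditions give two more equations: 2h_0·M_0 + h_0·M_1 = 6(Δ_0 - S'(-1)) = 0 and h_2·M_2 + 2h_2·M_3 = 6(S'(2) - Δ_2) = -12.
Forward elimination and back-substitution give M_0 = -142/15, M_1 = 284/15, M_2 = -184/15, M_3 = 2/15.
On [1, 2], S(t) = 3 + 46/15·(t - 1) - 92/15·(t - 1)² + 31/15·(t - 1)³.
With (t - 1) = 1/3: S(4/3) = 1384/405.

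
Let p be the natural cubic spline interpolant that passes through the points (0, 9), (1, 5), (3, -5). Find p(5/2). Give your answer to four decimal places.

-2.3438

Put σ_i = p'' at the i-th knot. Here h = (1, 2) and Δ = (-4, -5), so the interior equations h_(i-1)·σ_(i-1) + 2(h_(i-1)+h_i)·σ_i + h_i·σ_(i+1) = 6(Δ_i − Δ_(i-1)) read
  1·σ_0 + 6·σ_1 + 2·σ_2 = 6(Δ_1 - Δ_0) = -6
Natural end conditions: σ_0 = σ_2 = 0.
Solving: σ_0 = 0, σ_1 = -1, σ_2 = 0.
On [1, 3], p(x) = 5 - 13/3·(x - 1) - 1/2·(x - 1)² + 1/12·(x - 1)³.
With (x - 1) = 3/2: p(5/2) = -75/32.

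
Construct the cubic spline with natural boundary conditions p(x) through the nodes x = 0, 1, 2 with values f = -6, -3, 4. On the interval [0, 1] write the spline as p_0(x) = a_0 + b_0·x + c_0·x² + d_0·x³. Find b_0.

Let σ_i = p''(x_i). Step sizes h_i = 1, 1; slopes of the chords Δ_i = (y_(i+1) - y_i)/h_i = 3, 7.
  1·σ_0 + 4·σ_1 + 1·σ_2 = 6(Δ_1 - Δ_0) = 24
Natural end conditions: σ_0 = σ_2 = 0.
Forward elimination and back-substitution give σ_0 = 0, σ_1 = 6, σ_2 = 0.
On [0, 1], with p_0(x) = a_0 + b_0·x + c_0·x² + d_0·x³: c_0 = σ_0/2 = 0, d_0 = (σ_1 - σ_0)/(6h_0) = 1, b_0 = Δ_0 - h_0(2σ_0 + σ_1)/6 = 2.

2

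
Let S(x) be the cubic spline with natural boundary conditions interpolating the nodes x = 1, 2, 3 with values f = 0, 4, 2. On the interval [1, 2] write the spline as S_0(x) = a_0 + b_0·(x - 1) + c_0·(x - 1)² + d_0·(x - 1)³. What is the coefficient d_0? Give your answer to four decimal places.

Let M_i = S''(x_i). Step sizes h_i = 1, 1; slopes of the chords Δ_i = (y_(i+1) - y_i)/h_i = 4, -2.
  1·M_0 + 4·M_1 + 1·M_2 = 6(Δ_1 - Δ_0) = -36
Natural end conditions: M_0 = M_2 = 0.
Forward elimination and back-substitution give M_0 = 0, M_1 = -9, M_2 = 0.
On [1, 2], with S_0(x) = a_0 + b_0·(x - 1) + c_0·(x - 1)² + d_0·(x - 1)³: c_0 = M_0/2 = 0, d_0 = (M_1 - M_0)/(6h_0) = -3/2, b_0 = Δ_0 - h_0(2M_0 + M_1)/6 = 11/2.

-1.5000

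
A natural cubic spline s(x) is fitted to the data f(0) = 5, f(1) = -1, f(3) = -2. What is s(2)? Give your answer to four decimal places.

Put M_i = s'' at the i-th knot. Here h = (1, 2) and Δ = (-6, -1/2), so the interior equations h_(i-1)·M_(i-1) + 2(h_(i-1)+h_i)·M_i + h_i·M_(i+1) = 6(Δ_i − Δ_(i-1)) read
  1·M_0 + 6·M_1 + 2·M_2 = 6(Δ_1 - Δ_0) = 33
Natural end conditions: M_0 = M_2 = 0.
Solving the tridiagonal system: M_0 = 0, M_1 = 11/2, M_2 = 0.
On [1, 3], s(x) = -1 - 25/6·(x - 1) + 11/4·(x - 1)² - 11/24·(x - 1)³.
With (x - 1) = 1: s(2) = -23/8.

-2.8750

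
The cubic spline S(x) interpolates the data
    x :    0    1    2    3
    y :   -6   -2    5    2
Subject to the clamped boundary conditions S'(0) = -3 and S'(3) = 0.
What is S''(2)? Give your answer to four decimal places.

With m_i denoting the second derivative at x_i, h_i = 1, 1, 1, and Δ_i = (y_(i+1) − y_i)/h_i = 4, 7, -3:
  1·m_0 + 4·m_1 + 1·m_2 = 6(Δ_1 - Δ_0) = 18
  1·m_1 + 4·m_2 + 1·m_3 = 6(Δ_2 - Δ_1) = -60
Clamped end conditions give two more equations: 2h_0·m_0 + h_0·m_1 = 6(Δ_0 - S'(0)) = 42 and h_2·m_2 + 2h_2·m_3 = 6(S'(3) - Δ_2) = 18.
Solving: m_0 = 92/5, m_1 = 26/5, m_2 = -106/5, m_3 = 98/5.

-21.2000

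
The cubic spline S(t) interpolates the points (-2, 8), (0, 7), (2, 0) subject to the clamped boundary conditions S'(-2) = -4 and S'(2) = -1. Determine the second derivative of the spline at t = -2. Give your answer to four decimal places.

With σ_i denoting the second derivative at x_i, h_i = 2, 2, and Δ_i = (y_(i+1) − y_i)/h_i = -1/2, -7/2:
  2·σ_0 + 8·σ_1 + 2·σ_2 = 6(Δ_1 - Δ_0) = -18
Clamped end conditions give two more equations: 2h_0·σ_0 + h_0·σ_1 = 6(Δ_0 - S'(-2)) = 21 and h_1·σ_1 + 2h_1·σ_2 = 6(S'(2) - Δ_1) = 15.
Solving the tridiagonal system: σ_0 = 33/4, σ_1 = -6, σ_2 = 27/4.

8.2500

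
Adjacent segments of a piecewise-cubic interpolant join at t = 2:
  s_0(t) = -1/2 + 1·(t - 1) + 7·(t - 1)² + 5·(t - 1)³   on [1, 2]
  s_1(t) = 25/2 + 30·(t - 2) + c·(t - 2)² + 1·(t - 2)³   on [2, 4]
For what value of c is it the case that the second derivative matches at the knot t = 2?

s_0''(t) = 14 + 30·(t - 1), so s_0''(2) = 44. On the right, s_1''(2) = 2c, so c = 22.

22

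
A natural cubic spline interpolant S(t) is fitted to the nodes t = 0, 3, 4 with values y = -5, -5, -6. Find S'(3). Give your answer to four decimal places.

-0.7500

Let M_i = S''(x_i). Step sizes h_i = 3, 1; slopes of the chords Δ_i = (y_(i+1) - y_i)/h_i = 0, -1.
  3·M_0 + 8·M_1 + 1·M_2 = 6(Δ_1 - Δ_0) = -6
Natural end conditions: M_0 = M_2 = 0.
Forward elimination and back-substitution give M_0 = 0, M_1 = -3/4, M_2 = 0.
On [3, 4], S'(t) = b_1 + 2c_1·(t - 3) + 3d_1·(t - 3)² with b_1 = Δ_1 - h_1(2M_1 + M_2)/6 = -3/4, c_1 = M_1/2 = -3/8, d_1 = (M_2 - M_1)/(6h_1) = 1/8. So S'(3) = -3/4.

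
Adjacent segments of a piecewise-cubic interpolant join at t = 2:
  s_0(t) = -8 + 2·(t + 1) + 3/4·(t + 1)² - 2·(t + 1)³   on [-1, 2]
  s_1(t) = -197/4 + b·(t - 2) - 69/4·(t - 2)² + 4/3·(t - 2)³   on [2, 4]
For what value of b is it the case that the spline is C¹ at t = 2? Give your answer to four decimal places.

-47.5000

s_0'(t) = 2 + 3/2·(t + 1) - 6·(t + 1)², so s_0'(2) = -95/2. On the right, s_1'(2) = b, so b = -95/2.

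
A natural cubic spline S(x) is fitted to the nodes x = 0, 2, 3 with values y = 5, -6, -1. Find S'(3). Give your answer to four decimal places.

6.7500

Put M_i = S'' at the i-th knot. Here h = (2, 1) and Δ = (-11/2, 5), so the interior equations h_(i-1)·M_(i-1) + 2(h_(i-1)+h_i)·M_i + h_i·M_(i+1) = 6(Δ_i − Δ_(i-1)) read
  2·M_0 + 6·M_1 + 1·M_2 = 6(Δ_1 - Δ_0) = 63
Natural end conditions: M_0 = M_2 = 0.
Forward elimination and back-substitution give M_0 = 0, M_1 = 21/2, M_2 = 0.
On [2, 3], S'(x) = b_1 + 2c_1·(x - 2) + 3d_1·(x - 2)² with b_1 = Δ_1 - h_1(2M_1 + M_2)/6 = 3/2, c_1 = M_1/2 = 21/4, d_1 = (M_2 - M_1)/(6h_1) = -7/4. So S'(3) = 27/4.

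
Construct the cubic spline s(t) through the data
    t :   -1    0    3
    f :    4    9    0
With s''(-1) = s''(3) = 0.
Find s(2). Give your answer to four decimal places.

Write M_i for s''(x_i). With h_i = 1, 3 and divided differences Δ_i = 5, -3, the continuity of s' gives the tridiagonal system
  1·M_0 + 8·M_1 + 3·M_2 = 6(Δ_1 - Δ_0) = -48
Natural end conditions: M_0 = M_2 = 0.
Solving: M_0 = 0, M_1 = -6, M_2 = 0.
On [0, 3], s(t) = 9 + 3·t - 3·t² + 1/3·t³.
With t = 2: s(2) = 17/3.

5.6667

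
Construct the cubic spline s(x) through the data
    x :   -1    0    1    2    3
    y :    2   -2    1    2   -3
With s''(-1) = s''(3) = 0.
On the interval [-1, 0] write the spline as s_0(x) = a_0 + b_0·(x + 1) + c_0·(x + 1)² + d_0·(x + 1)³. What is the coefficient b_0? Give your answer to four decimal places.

-5.9107

Write m_i for s''(x_i). With h_i = 1, 1, 1, 1 and divided differences Δ_i = -4, 3, 1, -5, the continuity of s' gives the tridiagonal system
  1·m_0 + 4·m_1 + 1·m_2 = 6(Δ_1 - Δ_0) = 42
  1·m_1 + 4·m_2 + 1·m_3 = 6(Δ_2 - Δ_1) = -12
  1·m_2 + 4·m_3 + 1·m_4 = 6(Δ_3 - Δ_2) = -36
Natural end conditions: m_0 = m_4 = 0.
Solving: m_0 = 0, m_1 = 321/28, m_2 = -27/7, m_3 = -225/28, m_4 = 0.
On [-1, 0], with s_0(x) = a_0 + b_0·(x + 1) + c_0·(x + 1)² + d_0·(x + 1)³: c_0 = m_0/2 = 0, d_0 = (m_1 - m_0)/(6h_0) = 107/56, b_0 = Δ_0 - h_0(2m_0 + m_1)/6 = -331/56.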